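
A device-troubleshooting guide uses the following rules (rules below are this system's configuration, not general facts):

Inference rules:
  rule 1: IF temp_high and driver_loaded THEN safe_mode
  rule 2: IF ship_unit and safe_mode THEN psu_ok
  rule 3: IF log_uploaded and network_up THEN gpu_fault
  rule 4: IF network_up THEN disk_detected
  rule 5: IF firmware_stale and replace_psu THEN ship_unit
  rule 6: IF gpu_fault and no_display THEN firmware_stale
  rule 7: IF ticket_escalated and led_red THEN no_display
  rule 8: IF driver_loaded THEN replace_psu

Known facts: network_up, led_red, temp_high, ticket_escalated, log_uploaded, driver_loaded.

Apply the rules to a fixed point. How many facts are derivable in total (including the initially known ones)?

14

Round 1: rule 1 [IF temp_high and driver_loaded THEN safe_mode]; rule 3 [IF log_uploaded and network_up THEN gpu_fault]; rule 4 [IF network_up THEN disk_detected]; rule 7 [IF ticket_escalated and led_red THEN no_display]; rule 8 [IF driver_loaded THEN replace_psu]. Adds safe_mode, gpu_fault, disk_detected, no_display, replace_psu.
Round 2: rule 6 [IF gpu_fault and no_display THEN firmware_stale]. Adds firmware_stale.
Round 3: rule 5 [IF firmware_stale and replace_psu THEN ship_unit]. Adds ship_unit.
Round 4: rule 2 [IF ship_unit and safe_mode THEN psu_ok]. Adds psu_ok.
Closure: {disk_detected, driver_loaded, firmware_stale, gpu_fault, led_red, log_uploaded, network_up, no_display, psu_ok, replace_psu, safe_mode, ship_unit, temp_high, ticket_escalated} — 14 facts.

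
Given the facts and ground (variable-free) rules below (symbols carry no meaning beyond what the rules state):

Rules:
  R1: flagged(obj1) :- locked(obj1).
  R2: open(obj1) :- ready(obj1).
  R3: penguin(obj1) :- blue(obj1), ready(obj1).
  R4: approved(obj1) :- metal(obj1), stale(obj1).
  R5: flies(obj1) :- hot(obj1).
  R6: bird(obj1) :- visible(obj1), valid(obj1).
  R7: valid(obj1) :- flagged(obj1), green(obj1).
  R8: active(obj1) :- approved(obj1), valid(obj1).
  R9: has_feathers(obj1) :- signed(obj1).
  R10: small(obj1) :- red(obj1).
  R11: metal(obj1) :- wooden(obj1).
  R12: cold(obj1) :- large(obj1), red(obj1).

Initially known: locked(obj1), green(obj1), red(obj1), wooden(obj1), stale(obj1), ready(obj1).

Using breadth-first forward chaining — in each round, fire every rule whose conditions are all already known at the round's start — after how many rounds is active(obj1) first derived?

Round 1 — R1, R2, R10, R11, derive flagged(obj1), open(obj1), small(obj1), metal(obj1).
Round 2 — R4, R7, derive approved(obj1), valid(obj1).
Round 3 — R8, derive active(obj1).
active(obj1) first appears in round 3.

3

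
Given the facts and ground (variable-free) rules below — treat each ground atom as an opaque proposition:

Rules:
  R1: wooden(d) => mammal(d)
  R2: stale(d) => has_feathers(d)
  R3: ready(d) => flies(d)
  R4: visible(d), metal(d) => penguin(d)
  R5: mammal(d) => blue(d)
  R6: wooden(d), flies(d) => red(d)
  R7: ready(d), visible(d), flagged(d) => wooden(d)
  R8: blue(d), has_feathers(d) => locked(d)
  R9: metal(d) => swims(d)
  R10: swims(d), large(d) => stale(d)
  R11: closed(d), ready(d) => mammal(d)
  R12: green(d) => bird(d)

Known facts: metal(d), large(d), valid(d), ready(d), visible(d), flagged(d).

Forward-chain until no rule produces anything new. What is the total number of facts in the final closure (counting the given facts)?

Round 1: R3 [ready(d) => flies(d)]; R4 [visible(d), metal(d) => penguin(d)]; R7 [ready(d), visible(d), flagged(d) => wooden(d)]; R9 [metal(d) => swims(d)]. New: flies(d), penguin(d), wooden(d), swims(d).
Round 2: R1 [wooden(d) => mammal(d)]; R6 [wooden(d), flies(d) => red(d)]; R10 [swims(d), large(d) => stale(d)]. New: mammal(d), red(d), stale(d).
Round 3: R2 [stale(d) => has_feathers(d)]; R5 [mammal(d) => blue(d)]. New: has_feathers(d), blue(d).
Round 4: R8 [blue(d), has_feathers(d) => locked(d)]. New: locked(d).
Closure: {blue(d), flagged(d), flies(d), has_feathers(d), large(d), locked(d), mammal(d), metal(d), penguin(d), ready(d), red(d), stale(d), swims(d), valid(d), visible(d), wooden(d)} — 16 facts.

16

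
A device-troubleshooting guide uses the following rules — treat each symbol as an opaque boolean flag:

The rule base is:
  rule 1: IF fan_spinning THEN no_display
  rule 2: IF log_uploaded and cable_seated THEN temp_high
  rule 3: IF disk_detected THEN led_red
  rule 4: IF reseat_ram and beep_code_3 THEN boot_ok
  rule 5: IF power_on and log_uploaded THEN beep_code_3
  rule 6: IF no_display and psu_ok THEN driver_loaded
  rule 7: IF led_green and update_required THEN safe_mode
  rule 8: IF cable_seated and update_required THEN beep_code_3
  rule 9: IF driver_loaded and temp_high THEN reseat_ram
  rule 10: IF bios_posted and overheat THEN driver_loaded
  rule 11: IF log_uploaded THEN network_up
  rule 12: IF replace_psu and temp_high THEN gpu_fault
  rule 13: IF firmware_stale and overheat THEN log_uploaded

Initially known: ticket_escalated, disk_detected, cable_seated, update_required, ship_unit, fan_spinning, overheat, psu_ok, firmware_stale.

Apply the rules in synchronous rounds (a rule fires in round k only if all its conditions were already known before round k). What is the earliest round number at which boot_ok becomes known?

4

Round 1: rule 1 [IF fan_spinning THEN no_display]; rule 3 [IF disk_detected THEN led_red]; rule 8 [IF cable_seated and update_required THEN beep_code_3]; rule 13 [IF firmware_stale and overheat THEN log_uploaded]. New: no_display, led_red, beep_code_3, log_uploaded.
Round 2: rule 2 [IF log_uploaded and cable_seated THEN temp_high]; rule 6 [IF no_display and psu_ok THEN driver_loaded]; rule 11 [IF log_uploaded THEN network_up]. New: temp_high, driver_loaded, network_up.
Round 3: rule 9 [IF driver_loaded and temp_high THEN reseat_ram]. New: reseat_ram.
Round 4: rule 4 [IF reseat_ram and beep_code_3 THEN boot_ok]. New: boot_ok.
boot_ok first appears in round 4.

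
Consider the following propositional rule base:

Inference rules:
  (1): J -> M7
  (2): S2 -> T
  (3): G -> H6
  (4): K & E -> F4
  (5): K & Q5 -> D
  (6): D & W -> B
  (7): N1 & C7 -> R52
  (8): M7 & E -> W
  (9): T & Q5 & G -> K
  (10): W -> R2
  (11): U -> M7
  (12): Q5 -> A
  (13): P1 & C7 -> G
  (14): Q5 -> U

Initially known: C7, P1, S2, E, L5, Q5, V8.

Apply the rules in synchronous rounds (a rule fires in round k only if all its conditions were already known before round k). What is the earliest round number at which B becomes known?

[1] (2) [S2 -> T]; (12) [Q5 -> A]; (13) [P1 & C7 -> G]; (14) [Q5 -> U]. ⇒ new: T, A, G, U.
[2] (3) [G -> H6]; (9) [T & Q5 & G -> K]; (11) [U -> M7]. ⇒ new: H6, K, M7.
[3] (4) [K & E -> F4]; (5) [K & Q5 -> D]; (8) [M7 & E -> W]. ⇒ new: F4, D, W.
[4] (6) [D & W -> B]; (10) [W -> R2]. ⇒ new: B, R2.
B first appears in round 4.

4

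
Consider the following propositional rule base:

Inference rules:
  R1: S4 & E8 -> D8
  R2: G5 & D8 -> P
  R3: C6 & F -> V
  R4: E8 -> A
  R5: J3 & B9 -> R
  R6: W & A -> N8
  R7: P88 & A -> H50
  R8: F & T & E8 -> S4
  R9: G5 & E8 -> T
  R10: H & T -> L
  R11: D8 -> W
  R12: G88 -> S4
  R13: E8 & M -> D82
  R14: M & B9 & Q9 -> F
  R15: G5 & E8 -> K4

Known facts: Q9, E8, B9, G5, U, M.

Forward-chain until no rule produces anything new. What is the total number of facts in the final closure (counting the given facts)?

[1] R4 [E8 -> A]; R9 [G5 & E8 -> T]; R13 [E8 & M -> D82]; R14 [M & B9 & Q9 -> F]; R15 [G5 & E8 -> K4]. ⇒ new: A, T, D82, F, K4.
[2] R8 [F & T & E8 -> S4]. ⇒ new: S4.
[3] R1 [S4 & E8 -> D8]. ⇒ new: D8.
[4] R2 [G5 & D8 -> P]; R11 [D8 -> W]. ⇒ new: P, W.
[5] R6 [W & A -> N8]. ⇒ new: N8.
Closure: {A, B9, D8, D82, E8, F, G5, K4, M, N8, P, Q9, S4, T, U, W} — 16 facts.

16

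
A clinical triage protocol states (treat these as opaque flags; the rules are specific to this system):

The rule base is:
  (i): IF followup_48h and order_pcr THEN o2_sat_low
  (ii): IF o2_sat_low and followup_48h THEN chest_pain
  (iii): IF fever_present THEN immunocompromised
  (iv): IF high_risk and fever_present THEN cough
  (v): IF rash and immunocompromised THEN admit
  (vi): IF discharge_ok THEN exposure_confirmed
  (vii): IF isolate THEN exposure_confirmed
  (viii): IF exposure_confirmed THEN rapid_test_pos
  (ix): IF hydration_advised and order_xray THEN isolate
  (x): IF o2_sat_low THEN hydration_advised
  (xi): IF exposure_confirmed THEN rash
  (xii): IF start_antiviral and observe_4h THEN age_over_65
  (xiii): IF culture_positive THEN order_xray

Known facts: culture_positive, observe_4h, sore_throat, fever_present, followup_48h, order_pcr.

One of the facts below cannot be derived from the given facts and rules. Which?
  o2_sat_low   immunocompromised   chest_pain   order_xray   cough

cough

Round 1 fires (i), (iii), (xiii), giving o2_sat_low, immunocompromised, order_xray.
Round 2 fires (ii), (x), giving chest_pain, hydration_advised.
Round 3 fires (ix), giving isolate.
Round 4 fires (vii), giving exposure_confirmed.
Round 5 fires (viii), (xi), giving rapid_test_pos, rash.
Round 6 fires (v), giving admit.
Derived: chest_pain (round 2), o2_sat_low (round 1), order_xray (round 1), immunocompromised (round 1). cough never appears in any round.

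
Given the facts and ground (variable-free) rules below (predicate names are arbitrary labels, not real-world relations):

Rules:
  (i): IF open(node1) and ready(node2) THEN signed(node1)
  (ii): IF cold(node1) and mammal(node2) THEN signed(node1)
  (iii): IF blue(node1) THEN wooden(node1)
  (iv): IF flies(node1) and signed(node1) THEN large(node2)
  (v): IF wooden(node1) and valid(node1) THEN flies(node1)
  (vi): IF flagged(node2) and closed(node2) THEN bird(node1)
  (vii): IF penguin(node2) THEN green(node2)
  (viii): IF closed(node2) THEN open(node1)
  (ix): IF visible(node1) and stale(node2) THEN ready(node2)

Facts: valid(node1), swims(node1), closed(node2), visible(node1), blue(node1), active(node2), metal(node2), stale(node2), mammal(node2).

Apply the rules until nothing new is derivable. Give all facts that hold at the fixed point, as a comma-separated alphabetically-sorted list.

active(node2), blue(node1), closed(node2), flies(node1), large(node2), mammal(node2), metal(node2), open(node1), ready(node2), signed(node1), stale(node2), swims(node1), valid(node1), visible(node1), wooden(node1)

Round 1: (iii) [IF blue(node1) THEN wooden(node1)]; (viii) [IF closed(node2) THEN open(node1)]; (ix) [IF visible(node1) and stale(node2) THEN ready(node2)]. New: wooden(node1), open(node1), ready(node2).
Round 2: (i) [IF open(node1) and ready(node2) THEN signed(node1)]; (v) [IF wooden(node1) and valid(node1) THEN flies(node1)]. New: signed(node1), flies(node1).
Round 3: (iv) [IF flies(node1) and signed(node1) THEN large(node2)]. New: large(node2).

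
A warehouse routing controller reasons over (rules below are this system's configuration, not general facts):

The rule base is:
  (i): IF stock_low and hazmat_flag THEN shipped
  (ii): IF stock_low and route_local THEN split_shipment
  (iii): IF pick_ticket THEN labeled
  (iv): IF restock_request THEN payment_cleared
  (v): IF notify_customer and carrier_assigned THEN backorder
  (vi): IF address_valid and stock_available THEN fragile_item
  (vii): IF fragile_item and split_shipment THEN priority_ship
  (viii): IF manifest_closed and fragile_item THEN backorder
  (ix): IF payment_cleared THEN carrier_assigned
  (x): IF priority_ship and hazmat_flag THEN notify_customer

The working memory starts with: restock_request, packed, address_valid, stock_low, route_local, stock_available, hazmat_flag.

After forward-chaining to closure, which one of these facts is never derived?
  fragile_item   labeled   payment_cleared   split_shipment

labeled

Round 1 fires (i), (ii), (iv), (vi), giving shipped, split_shipment, payment_cleared, fragile_item.
Round 2 fires (vii), (ix), giving priority_ship, carrier_assigned.
Round 3 fires (x), giving notify_customer.
Round 4 fires (v), giving backorder.
Derived: split_shipment (round 1), payment_cleared (round 1), fragile_item (round 1). labeled never appears in any round.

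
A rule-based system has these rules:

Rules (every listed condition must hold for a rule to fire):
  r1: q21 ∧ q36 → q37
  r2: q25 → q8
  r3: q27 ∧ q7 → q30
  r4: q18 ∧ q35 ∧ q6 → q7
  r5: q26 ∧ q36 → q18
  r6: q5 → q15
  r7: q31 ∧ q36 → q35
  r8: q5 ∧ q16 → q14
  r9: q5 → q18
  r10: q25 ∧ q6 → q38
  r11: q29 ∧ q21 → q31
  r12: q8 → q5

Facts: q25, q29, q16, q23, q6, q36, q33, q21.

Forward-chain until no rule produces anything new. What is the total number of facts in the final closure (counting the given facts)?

Round 1 fires r1, r2, r10, r11, giving q37, q8, q38, q31.
Round 2 fires r7, r12, giving q35, q5.
Round 3 fires r6, r8, r9, giving q15, q14, q18.
Round 4 fires r4, giving q7.
Closure: {q14, q15, q16, q18, q21, q23, q25, q29, q31, q33, q35, q36, q37, q38, q5, q6, q7, q8} — 18 facts.

18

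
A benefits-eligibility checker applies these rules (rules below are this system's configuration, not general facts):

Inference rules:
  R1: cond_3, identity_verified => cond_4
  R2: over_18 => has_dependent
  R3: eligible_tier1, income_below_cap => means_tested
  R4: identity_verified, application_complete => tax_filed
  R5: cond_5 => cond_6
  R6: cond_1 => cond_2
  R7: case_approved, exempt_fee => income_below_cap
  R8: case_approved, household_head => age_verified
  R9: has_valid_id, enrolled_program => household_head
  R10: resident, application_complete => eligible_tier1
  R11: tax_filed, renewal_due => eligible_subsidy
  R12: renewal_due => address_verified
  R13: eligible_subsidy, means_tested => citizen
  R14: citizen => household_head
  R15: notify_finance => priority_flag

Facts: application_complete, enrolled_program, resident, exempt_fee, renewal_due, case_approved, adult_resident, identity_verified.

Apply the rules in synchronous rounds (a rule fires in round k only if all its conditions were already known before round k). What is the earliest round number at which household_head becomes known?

4

Round 1: R4 [identity_verified, application_complete => tax_filed]; R7 [case_approved, exempt_fee => income_below_cap]; R10 [resident, application_complete => eligible_tier1]; R12 [renewal_due => address_verified]. New: tax_filed, income_below_cap, eligible_tier1, address_verified.
Round 2: R3 [eligible_tier1, income_below_cap => means_tested]; R11 [tax_filed, renewal_due => eligible_subsidy]. New: means_tested, eligible_subsidy.
Round 3: R13 [eligible_subsidy, means_tested => citizen]. New: citizen.
Round 4: R14 [citizen => household_head]. New: household_head.
household_head first appears in round 4.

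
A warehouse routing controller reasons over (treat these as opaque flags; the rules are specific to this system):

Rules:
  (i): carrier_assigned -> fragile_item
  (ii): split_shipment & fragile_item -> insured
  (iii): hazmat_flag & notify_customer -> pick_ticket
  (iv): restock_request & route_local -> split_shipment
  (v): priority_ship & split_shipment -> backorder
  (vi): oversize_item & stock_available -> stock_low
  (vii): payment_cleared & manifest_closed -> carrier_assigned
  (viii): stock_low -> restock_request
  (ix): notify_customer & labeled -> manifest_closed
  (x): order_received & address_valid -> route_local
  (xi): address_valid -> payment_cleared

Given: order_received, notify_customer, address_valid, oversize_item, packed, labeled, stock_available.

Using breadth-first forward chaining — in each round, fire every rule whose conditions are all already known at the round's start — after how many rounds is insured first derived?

4

[1] (vi) [oversize_item & stock_available -> stock_low]; (ix) [notify_customer & labeled -> manifest_closed]; (x) [order_received & address_valid -> route_local]; (xi) [address_valid -> payment_cleared]. ⇒ new: stock_low, manifest_closed, route_local, payment_cleared.
[2] (vii) [payment_cleared & manifest_closed -> carrier_assigned]; (viii) [stock_low -> restock_request]. ⇒ new: carrier_assigned, restock_request.
[3] (i) [carrier_assigned -> fragile_item]; (iv) [restock_request & route_local -> split_shipment]. ⇒ new: fragile_item, split_shipment.
[4] (ii) [split_shipment & fragile_item -> insured]. ⇒ new: insured.
insured first appears in round 4.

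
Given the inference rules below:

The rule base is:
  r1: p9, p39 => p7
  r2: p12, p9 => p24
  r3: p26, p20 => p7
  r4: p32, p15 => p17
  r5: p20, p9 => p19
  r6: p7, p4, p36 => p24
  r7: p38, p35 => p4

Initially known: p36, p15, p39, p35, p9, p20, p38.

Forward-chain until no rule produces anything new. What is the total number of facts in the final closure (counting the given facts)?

Round 1: r1 [p9, p39 => p7]; r5 [p20, p9 => p19]; r7 [p38, p35 => p4]. Adds p7, p19, p4.
Round 2: r6 [p7, p4, p36 => p24]. Adds p24.
Closure: {p15, p19, p20, p24, p35, p36, p38, p39, p4, p7, p9} — 11 facts.

11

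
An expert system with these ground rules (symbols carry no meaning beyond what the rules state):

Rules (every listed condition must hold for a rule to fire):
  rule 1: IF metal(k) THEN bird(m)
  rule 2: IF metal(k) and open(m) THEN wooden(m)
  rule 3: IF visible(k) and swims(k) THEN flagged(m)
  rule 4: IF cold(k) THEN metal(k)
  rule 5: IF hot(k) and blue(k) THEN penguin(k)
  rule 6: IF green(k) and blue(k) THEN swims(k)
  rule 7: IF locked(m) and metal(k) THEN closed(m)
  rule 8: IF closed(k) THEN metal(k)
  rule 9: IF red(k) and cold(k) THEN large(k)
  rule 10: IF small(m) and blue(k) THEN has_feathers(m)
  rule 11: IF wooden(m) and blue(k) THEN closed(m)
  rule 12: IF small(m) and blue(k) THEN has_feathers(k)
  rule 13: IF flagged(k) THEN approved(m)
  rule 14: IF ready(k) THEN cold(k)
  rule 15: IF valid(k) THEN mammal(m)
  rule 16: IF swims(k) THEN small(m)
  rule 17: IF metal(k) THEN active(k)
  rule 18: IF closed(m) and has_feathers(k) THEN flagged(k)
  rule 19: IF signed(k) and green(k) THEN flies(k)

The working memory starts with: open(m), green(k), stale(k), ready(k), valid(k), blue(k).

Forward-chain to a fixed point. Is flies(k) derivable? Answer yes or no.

no

Round 1: rule 6 [IF green(k) and blue(k) THEN swims(k)]; rule 14 [IF ready(k) THEN cold(k)]; rule 15 [IF valid(k) THEN mammal(m)]. Adds swims(k), cold(k), mammal(m).
Round 2: rule 4 [IF cold(k) THEN metal(k)]; rule 16 [IF swims(k) THEN small(m)]. Adds metal(k), small(m).
Round 3: rule 1 [IF metal(k) THEN bird(m)]; rule 2 [IF metal(k) and open(m) THEN wooden(m)]; rule 10 [IF small(m) and blue(k) THEN has_feathers(m)]; rule 12 [IF small(m) and blue(k) THEN has_feathers(k)]; rule 17 [IF metal(k) THEN active(k)]. Adds bird(m), wooden(m), has_feathers(m), has_feathers(k), active(k).
Round 4: rule 11 [IF wooden(m) and blue(k) THEN closed(m)]. Adds closed(m).
Round 5: rule 18 [IF closed(m) and has_feathers(k) THEN flagged(k)]. Adds flagged(k).
Round 6: rule 13 [IF flagged(k) THEN approved(m)]. Adds approved(m).
Fixed point reached. flies(k) is concluded only by rule 19; rule 19 needs signed(k) (never derived).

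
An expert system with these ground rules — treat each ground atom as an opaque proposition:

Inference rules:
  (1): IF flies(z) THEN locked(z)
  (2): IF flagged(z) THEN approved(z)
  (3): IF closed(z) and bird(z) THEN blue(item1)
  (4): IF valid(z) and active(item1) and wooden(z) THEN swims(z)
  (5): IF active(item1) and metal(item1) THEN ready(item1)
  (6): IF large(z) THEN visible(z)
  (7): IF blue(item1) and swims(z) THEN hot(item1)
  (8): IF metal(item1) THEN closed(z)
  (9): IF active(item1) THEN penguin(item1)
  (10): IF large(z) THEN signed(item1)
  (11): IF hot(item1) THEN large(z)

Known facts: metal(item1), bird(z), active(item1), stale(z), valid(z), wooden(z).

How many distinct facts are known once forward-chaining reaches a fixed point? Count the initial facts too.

15

Round 1 fires (4), (5), (8), (9), giving swims(z), ready(item1), closed(z), penguin(item1).
Round 2 fires (3), giving blue(item1).
Round 3 fires (7), giving hot(item1).
Round 4 fires (11), giving large(z).
Round 5 fires (6), (10), giving visible(z), signed(item1).
Closure: {active(item1), bird(z), blue(item1), closed(z), hot(item1), large(z), metal(item1), penguin(item1), ready(item1), signed(item1), stale(z), swims(z), valid(z), visible(z), wooden(z)} — 15 facts.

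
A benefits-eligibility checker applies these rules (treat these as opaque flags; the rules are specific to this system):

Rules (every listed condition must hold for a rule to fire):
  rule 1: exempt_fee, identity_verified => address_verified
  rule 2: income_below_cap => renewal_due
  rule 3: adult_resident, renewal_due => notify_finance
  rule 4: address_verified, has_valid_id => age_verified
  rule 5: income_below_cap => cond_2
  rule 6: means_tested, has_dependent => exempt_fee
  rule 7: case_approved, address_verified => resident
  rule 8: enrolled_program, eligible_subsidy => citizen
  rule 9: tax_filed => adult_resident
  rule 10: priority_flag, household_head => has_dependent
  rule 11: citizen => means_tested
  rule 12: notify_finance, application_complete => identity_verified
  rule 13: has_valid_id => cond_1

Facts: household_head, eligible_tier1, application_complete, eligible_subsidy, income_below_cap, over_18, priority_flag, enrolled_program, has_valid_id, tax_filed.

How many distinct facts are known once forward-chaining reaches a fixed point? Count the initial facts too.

22

Round 1 — rule 2, rule 5, rule 8, rule 9, rule 10, rule 13, derive renewal_due, cond_2, citizen, adult_resident, has_dependent, cond_1.
Round 2 — rule 3, rule 11, derive notify_finance, means_tested.
Round 3 — rule 6, rule 12, derive exempt_fee, identity_verified.
Round 4 — rule 1, derive address_verified.
Round 5 — rule 4, derive age_verified.
Closure: {address_verified, adult_resident, age_verified, application_complete, citizen, cond_1, cond_2, eligible_subsidy, eligible_tier1, enrolled_program, exempt_fee, has_dependent, has_valid_id, household_head, identity_verified, income_below_cap, means_tested, notify_finance, over_18, priority_flag, renewal_due, tax_filed} — 22 facts.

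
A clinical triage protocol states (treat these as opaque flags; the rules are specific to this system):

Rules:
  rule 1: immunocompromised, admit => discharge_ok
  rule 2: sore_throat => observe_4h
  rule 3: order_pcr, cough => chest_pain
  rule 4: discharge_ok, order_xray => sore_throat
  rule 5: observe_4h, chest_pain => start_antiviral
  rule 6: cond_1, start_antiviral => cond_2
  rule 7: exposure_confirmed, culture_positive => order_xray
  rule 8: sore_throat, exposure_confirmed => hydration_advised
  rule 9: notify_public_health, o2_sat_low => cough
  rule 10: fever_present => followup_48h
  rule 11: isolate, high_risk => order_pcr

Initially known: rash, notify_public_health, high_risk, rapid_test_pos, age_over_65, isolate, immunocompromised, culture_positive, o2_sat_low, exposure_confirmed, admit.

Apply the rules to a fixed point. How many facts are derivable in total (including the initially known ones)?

20

Round 1 fires rule 1, rule 7, rule 9, rule 11, giving discharge_ok, order_xray, cough, order_pcr.
Round 2 fires rule 3, rule 4, giving chest_pain, sore_throat.
Round 3 fires rule 2, rule 8, giving observe_4h, hydration_advised.
Round 4 fires rule 5, giving start_antiviral.
Closure: {admit, age_over_65, chest_pain, cough, culture_positive, discharge_ok, exposure_confirmed, high_risk, hydration_advised, immunocompromised, isolate, notify_public_health, o2_sat_low, observe_4h, order_pcr, order_xray, rapid_test_pos, rash, sore_throat, start_antiviral} — 20 facts.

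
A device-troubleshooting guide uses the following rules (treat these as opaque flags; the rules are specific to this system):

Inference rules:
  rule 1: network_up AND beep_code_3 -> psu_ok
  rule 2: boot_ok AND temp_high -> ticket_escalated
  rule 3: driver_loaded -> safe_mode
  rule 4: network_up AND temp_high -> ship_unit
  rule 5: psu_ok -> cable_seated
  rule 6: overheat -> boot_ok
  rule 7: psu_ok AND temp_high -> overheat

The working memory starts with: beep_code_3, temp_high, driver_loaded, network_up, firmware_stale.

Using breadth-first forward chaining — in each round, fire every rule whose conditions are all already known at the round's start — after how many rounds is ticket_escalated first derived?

4

Round 1: rule 1 [network_up AND beep_code_3 -> psu_ok]; rule 3 [driver_loaded -> safe_mode]; rule 4 [network_up AND temp_high -> ship_unit]. New: psu_ok, safe_mode, ship_unit.
Round 2: rule 5 [psu_ok -> cable_seated]; rule 7 [psu_ok AND temp_high -> overheat]. New: cable_seated, overheat.
Round 3: rule 6 [overheat -> boot_ok]. New: boot_ok.
Round 4: rule 2 [boot_ok AND temp_high -> ticket_escalated]. New: ticket_escalated.
ticket_escalated first appears in round 4.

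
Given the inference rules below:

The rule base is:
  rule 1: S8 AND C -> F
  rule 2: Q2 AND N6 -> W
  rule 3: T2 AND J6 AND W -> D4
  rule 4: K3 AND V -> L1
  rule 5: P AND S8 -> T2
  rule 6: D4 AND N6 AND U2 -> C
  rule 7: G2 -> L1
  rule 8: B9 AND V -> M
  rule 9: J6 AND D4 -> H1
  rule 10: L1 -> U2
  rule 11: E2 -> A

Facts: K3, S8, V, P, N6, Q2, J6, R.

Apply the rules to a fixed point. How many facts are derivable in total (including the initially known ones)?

16

[1] rule 2 [Q2 AND N6 -> W]; rule 4 [K3 AND V -> L1]; rule 5 [P AND S8 -> T2]. ⇒ new: W, L1, T2.
[2] rule 3 [T2 AND J6 AND W -> D4]; rule 10 [L1 -> U2]. ⇒ new: D4, U2.
[3] rule 6 [D4 AND N6 AND U2 -> C]; rule 9 [J6 AND D4 -> H1]. ⇒ new: C, H1.
[4] rule 1 [S8 AND C -> F]. ⇒ new: F.
Closure: {C, D4, F, H1, J6, K3, L1, N6, P, Q2, R, S8, T2, U2, V, W} — 16 facts.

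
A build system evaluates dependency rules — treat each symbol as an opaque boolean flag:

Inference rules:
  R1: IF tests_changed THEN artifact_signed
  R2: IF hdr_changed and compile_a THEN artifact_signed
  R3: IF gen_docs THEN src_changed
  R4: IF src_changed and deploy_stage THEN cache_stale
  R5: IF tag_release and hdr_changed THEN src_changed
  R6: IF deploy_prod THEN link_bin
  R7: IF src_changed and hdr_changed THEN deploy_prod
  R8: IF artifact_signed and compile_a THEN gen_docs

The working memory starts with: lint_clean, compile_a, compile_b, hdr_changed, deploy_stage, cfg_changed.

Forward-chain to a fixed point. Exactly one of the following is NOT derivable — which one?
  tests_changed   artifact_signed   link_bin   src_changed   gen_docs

[1] R2 [IF hdr_changed and compile_a THEN artifact_signed]. ⇒ new: artifact_signed.
[2] R8 [IF artifact_signed and compile_a THEN gen_docs]. ⇒ new: gen_docs.
[3] R3 [IF gen_docs THEN src_changed]. ⇒ new: src_changed.
[4] R4 [IF src_changed and deploy_stage THEN cache_stale]; R7 [IF src_changed and hdr_changed THEN deploy_prod]. ⇒ new: cache_stale, deploy_prod.
[5] R6 [IF deploy_prod THEN link_bin]. ⇒ new: link_bin.
Derived: artifact_signed (round 1), src_changed (round 3), gen_docs (round 2), link_bin (round 5). tests_changed never appears in any round.

tests_changed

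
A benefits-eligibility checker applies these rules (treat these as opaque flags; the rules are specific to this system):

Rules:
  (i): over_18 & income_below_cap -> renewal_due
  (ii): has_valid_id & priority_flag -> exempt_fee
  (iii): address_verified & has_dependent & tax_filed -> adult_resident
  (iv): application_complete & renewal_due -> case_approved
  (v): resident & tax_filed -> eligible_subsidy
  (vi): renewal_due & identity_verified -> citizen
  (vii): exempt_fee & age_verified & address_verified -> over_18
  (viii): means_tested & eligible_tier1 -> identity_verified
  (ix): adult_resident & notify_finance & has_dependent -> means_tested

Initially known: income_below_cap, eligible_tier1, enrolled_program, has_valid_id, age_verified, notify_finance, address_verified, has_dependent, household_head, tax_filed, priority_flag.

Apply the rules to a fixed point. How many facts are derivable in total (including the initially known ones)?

Round 1: (ii) [has_valid_id & priority_flag -> exempt_fee]; (iii) [address_verified & has_dependent & tax_filed -> adult_resident]. Adds exempt_fee, adult_resident.
Round 2: (vii) [exempt_fee & age_verified & address_verified -> over_18]; (ix) [adult_resident & notify_finance & has_dependent -> means_tested]. Adds over_18, means_tested.
Round 3: (i) [over_18 & income_below_cap -> renewal_due]; (viii) [means_tested & eligible_tier1 -> identity_verified]. Adds renewal_due, identity_verified.
Round 4: (vi) [renewal_due & identity_verified -> citizen]. Adds citizen.
Closure: {address_verified, adult_resident, age_verified, citizen, eligible_tier1, enrolled_program, exempt_fee, has_dependent, has_valid_id, household_head, identity_verified, income_below_cap, means_tested, notify_finance, over_18, priority_flag, renewal_due, tax_filed} — 18 facts.

18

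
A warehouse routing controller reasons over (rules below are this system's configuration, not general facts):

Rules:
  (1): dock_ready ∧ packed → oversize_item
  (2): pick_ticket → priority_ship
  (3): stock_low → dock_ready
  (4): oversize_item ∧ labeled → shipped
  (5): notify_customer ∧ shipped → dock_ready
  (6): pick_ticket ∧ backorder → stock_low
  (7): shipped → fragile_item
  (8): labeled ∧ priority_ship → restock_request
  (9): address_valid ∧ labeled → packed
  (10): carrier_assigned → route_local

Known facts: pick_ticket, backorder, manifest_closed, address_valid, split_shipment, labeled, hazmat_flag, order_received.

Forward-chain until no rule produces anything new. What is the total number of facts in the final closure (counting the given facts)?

Round 1: (2) [pick_ticket → priority_ship]; (6) [pick_ticket ∧ backorder → stock_low]; (9) [address_valid ∧ labeled → packed]. New: priority_ship, stock_low, packed.
Round 2: (3) [stock_low → dock_ready]; (8) [labeled ∧ priority_ship → restock_request]. New: dock_ready, restock_request.
Round 3: (1) [dock_ready ∧ packed → oversize_item]. New: oversize_item.
Round 4: (4) [oversize_item ∧ labeled → shipped]. New: shipped.
Round 5: (7) [shipped → fragile_item]. New: fragile_item.
Closure: {address_valid, backorder, dock_ready, fragile_item, hazmat_flag, labeled, manifest_closed, order_received, oversize_item, packed, pick_ticket, priority_ship, restock_request, shipped, split_shipment, stock_low} — 16 facts.

16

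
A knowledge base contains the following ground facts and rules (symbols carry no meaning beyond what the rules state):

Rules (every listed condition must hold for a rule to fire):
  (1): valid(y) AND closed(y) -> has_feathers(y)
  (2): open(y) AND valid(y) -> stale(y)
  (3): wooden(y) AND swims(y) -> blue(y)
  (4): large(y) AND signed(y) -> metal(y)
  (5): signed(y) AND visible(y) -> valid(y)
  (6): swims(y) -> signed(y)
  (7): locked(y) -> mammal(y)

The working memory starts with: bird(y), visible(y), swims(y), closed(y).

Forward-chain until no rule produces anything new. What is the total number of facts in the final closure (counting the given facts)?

Round 1 fires (6), giving signed(y).
Round 2 fires (5), giving valid(y).
Round 3 fires (1), giving has_feathers(y).
Closure: {bird(y), closed(y), has_feathers(y), signed(y), swims(y), valid(y), visible(y)} — 7 facts.

7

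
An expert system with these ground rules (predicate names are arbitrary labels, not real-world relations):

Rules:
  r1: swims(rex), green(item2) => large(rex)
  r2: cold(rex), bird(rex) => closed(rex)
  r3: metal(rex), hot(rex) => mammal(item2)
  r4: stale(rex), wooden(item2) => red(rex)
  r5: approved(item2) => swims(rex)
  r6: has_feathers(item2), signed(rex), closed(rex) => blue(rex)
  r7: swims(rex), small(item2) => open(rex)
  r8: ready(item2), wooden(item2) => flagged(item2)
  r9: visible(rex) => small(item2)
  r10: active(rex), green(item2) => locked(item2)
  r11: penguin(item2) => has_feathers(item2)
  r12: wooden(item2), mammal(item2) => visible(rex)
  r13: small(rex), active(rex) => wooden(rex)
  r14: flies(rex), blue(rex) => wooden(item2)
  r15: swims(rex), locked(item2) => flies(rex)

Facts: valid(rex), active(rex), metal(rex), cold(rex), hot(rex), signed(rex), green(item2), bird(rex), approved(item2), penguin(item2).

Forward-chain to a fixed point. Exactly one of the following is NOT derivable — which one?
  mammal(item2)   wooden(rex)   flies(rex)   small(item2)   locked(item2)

wooden(rex)

Round 1 fires r2, r3, r5, r10, r11, giving closed(rex), mammal(item2), swims(rex), locked(item2), has_feathers(item2).
Round 2 fires r1, r6, r15, giving large(rex), blue(rex), flies(rex).
Round 3 fires r14, giving wooden(item2).
Round 4 fires r12, giving visible(rex).
Round 5 fires r9, giving small(item2).
Round 6 fires r7, giving open(rex).
Derived: flies(rex) (round 2), locked(item2) (round 1), small(item2) (round 5), mammal(item2) (round 1). wooden(rex) never appears in any round.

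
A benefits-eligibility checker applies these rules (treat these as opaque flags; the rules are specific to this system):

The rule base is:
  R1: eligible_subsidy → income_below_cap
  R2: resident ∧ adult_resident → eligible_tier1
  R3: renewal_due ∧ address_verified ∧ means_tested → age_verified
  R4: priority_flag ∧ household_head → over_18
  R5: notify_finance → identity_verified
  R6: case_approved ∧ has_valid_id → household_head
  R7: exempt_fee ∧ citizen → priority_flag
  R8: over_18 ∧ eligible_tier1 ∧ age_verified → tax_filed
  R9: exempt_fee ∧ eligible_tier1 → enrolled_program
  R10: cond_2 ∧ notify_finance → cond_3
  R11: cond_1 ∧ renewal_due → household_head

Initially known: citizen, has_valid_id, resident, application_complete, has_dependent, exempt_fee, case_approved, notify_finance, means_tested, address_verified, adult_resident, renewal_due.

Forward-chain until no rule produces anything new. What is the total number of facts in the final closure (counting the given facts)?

[1] R2 [resident ∧ adult_resident → eligible_tier1]; R3 [renewal_due ∧ address_verified ∧ means_tested → age_verified]; R5 [notify_finance → identity_verified]; R6 [case_approved ∧ has_valid_id → household_head]; R7 [exempt_fee ∧ citizen → priority_flag]. ⇒ new: eligible_tier1, age_verified, identity_verified, household_head, priority_flag.
[2] R4 [priority_flag ∧ household_head → over_18]; R9 [exempt_fee ∧ eligible_tier1 → enrolled_program]. ⇒ new: over_18, enrolled_program.
[3] R8 [over_18 ∧ eligible_tier1 ∧ age_verified → tax_filed]. ⇒ new: tax_filed.
Closure: {address_verified, adult_resident, age_verified, application_complete, case_approved, citizen, eligible_tier1, enrolled_program, exempt_fee, has_dependent, has_valid_id, household_head, identity_verified, means_tested, notify_finance, over_18, priority_flag, renewal_due, resident, tax_filed} — 20 facts.

20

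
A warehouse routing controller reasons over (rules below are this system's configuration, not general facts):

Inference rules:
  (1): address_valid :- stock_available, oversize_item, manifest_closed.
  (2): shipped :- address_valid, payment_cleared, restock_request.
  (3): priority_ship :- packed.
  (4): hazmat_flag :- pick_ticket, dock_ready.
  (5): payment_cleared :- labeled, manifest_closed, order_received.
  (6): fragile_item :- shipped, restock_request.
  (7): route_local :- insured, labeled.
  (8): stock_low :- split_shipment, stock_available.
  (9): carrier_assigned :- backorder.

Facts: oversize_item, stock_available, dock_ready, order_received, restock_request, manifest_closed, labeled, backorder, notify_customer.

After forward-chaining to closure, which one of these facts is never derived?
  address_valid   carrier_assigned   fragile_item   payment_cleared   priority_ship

priority_ship

Round 1 — (1), (5), (9), derive address_valid, payment_cleared, carrier_assigned.
Round 2 — (2), derive shipped.
Round 3 — (6), derive fragile_item.
Derived: address_valid (round 1), carrier_assigned (round 1), payment_cleared (round 1), fragile_item (round 3). priority_ship never appears in any round.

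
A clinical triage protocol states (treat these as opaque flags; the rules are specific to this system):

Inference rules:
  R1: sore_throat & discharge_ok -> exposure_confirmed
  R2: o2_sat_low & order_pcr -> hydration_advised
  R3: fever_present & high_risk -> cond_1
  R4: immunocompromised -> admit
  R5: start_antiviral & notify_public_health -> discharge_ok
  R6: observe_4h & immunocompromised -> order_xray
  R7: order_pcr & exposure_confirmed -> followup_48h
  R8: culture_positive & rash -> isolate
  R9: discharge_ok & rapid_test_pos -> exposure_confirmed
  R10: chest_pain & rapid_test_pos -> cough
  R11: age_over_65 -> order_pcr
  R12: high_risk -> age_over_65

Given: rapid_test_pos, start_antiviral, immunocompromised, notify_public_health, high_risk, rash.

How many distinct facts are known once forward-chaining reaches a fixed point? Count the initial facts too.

12

Round 1: R4 [immunocompromised -> admit]; R5 [start_antiviral & notify_public_health -> discharge_ok]; R12 [high_risk -> age_over_65]. New: admit, discharge_ok, age_over_65.
Round 2: R9 [discharge_ok & rapid_test_pos -> exposure_confirmed]; R11 [age_over_65 -> order_pcr]. New: exposure_confirmed, order_pcr.
Round 3: R7 [order_pcr & exposure_confirmed -> followup_48h]. New: followup_48h.
Closure: {admit, age_over_65, discharge_ok, exposure_confirmed, followup_48h, high_risk, immunocompromised, notify_public_health, order_pcr, rapid_test_pos, rash, start_antiviral} — 12 facts.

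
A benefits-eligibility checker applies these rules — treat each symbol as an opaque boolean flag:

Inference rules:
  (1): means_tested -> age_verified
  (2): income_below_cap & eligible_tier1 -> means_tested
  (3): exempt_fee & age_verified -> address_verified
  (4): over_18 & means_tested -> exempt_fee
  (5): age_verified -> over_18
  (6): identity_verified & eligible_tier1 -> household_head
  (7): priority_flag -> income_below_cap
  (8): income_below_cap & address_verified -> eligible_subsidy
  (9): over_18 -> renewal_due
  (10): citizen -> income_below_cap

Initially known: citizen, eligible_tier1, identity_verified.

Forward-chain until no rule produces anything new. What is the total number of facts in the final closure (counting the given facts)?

12

Round 1: (6) [identity_verified & eligible_tier1 -> household_head]; (10) [citizen -> income_below_cap]. Adds household_head, income_below_cap.
Round 2: (2) [income_below_cap & eligible_tier1 -> means_tested]. Adds means_tested.
Round 3: (1) [means_tested -> age_verified]. Adds age_verified.
Round 4: (5) [age_verified -> over_18]. Adds over_18.
Round 5: (4) [over_18 & means_tested -> exempt_fee]; (9) [over_18 -> renewal_due]. Adds exempt_fee, renewal_due.
Round 6: (3) [exempt_fee & age_verified -> address_verified]. Adds address_verified.
Round 7: (8) [income_below_cap & address_verified -> eligible_subsidy]. Adds eligible_subsidy.
Closure: {address_verified, age_verified, citizen, eligible_subsidy, eligible_tier1, exempt_fee, household_head, identity_verified, income_below_cap, means_tested, over_18, renewal_due} — 12 facts.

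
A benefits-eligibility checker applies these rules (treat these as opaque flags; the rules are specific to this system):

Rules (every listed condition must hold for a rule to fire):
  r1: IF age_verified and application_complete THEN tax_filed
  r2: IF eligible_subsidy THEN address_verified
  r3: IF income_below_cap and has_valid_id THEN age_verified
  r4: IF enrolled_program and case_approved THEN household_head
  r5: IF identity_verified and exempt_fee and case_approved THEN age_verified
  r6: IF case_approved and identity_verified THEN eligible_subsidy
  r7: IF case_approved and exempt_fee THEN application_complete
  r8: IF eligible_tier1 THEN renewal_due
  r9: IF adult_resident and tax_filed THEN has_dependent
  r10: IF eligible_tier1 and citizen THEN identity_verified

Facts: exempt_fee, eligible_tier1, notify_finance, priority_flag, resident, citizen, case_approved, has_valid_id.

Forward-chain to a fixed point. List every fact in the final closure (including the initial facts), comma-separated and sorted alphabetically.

[1] r7 [IF case_approved and exempt_fee THEN application_complete]; r8 [IF eligible_tier1 THEN renewal_due]; r10 [IF eligible_tier1 and citizen THEN identity_verified]. ⇒ new: application_complete, renewal_due, identity_verified.
[2] r5 [IF identity_verified and exempt_fee and case_approved THEN age_verified]; r6 [IF case_approved and identity_verified THEN eligible_subsidy]. ⇒ new: age_verified, eligible_subsidy.
[3] r1 [IF age_verified and application_complete THEN tax_filed]; r2 [IF eligible_subsidy THEN address_verified]. ⇒ new: tax_filed, address_verified.

address_verified, age_verified, application_complete, case_approved, citizen, eligible_subsidy, eligible_tier1, exempt_fee, has_valid_id, identity_verified, notify_finance, priority_flag, renewal_due, resident, tax_filed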